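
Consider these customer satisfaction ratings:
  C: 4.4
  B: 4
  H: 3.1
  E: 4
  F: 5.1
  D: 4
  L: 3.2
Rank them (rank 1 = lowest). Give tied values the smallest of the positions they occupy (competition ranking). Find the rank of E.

3

Sorted (ascending): 3.1, 3.2, 4, 4, 4, 4.4, 5.1
The 3 values of 4 occupy positions 3–5 → each gets rank 3.
E has value 4 → rank 3.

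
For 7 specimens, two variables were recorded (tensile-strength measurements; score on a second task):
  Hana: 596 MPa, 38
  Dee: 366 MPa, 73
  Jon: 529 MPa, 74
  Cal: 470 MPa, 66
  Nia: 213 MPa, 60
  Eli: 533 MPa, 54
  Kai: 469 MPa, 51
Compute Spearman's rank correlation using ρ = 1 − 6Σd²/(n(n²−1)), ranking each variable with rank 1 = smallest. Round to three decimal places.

-0.357

Ranks of variable 1: 7, 2, 5, 4, 1, 6, 3
Ranks of variable 2: 1, 6, 7, 5, 4, 3, 2
d = r₁ − r₂: 6, -4, -2, -1, -3, 3, 1
d²: 36, 16, 4, 1, 9, 9, 1; Σd² = 76
ρ = 1 − 6·76/(7·48) = 1 − 456/336 = -0.357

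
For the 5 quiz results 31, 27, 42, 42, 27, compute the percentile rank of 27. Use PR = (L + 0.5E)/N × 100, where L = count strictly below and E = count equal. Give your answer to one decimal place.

20.0

N = 5.
Strictly below 27: 0. Equal to 27: 2.
PR = (0 + 0.5·2)/5 × 100 = 20.0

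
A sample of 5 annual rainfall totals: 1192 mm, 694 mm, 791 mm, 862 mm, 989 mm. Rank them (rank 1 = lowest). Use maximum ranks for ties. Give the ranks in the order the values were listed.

5, 1, 2, 3, 4

Sorted (ascending): 694, 791, 862, 989, 1192
No ties — each value takes its position as its rank.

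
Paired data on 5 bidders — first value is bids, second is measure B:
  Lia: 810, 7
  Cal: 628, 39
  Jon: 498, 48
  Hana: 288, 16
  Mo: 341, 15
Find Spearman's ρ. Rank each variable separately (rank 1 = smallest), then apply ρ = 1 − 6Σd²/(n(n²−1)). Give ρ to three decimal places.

Ranks of variable 1: 5, 4, 3, 1, 2
Ranks of variable 2: 1, 4, 5, 3, 2
d = r₁ − r₂: 4, 0, -2, -2, 0
d²: 16, 0, 4, 4, 0; Σd² = 24
ρ = 1 − 6·24/(5·24) = 1 − 144/120 = -0.200

-0.200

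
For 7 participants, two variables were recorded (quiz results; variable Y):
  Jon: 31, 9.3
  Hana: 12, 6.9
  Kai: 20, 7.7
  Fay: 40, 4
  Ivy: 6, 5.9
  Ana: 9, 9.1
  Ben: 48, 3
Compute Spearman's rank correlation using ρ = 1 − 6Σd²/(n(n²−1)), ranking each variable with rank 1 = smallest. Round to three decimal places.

-0.393

Ranks of variable 1: 5, 3, 4, 6, 1, 2, 7
Ranks of variable 2: 7, 4, 5, 2, 3, 6, 1
d = r₁ − r₂: -2, -1, -1, 4, -2, -4, 6
d²: 4, 1, 1, 16, 4, 16, 36; Σd² = 78
ρ = 1 − 6·78/(7·48) = 1 − 468/336 = -0.393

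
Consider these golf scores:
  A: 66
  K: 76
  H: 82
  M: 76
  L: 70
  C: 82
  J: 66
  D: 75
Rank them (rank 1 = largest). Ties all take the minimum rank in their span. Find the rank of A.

7

Sorted (descending): 82, 82, 76, 76, 75, 70, 66, 66
The 2 values of 82 occupy positions 1–2 → each gets rank 1.
The 2 values of 76 occupy positions 3–4 → each gets rank 3.
The 2 values of 66 occupy positions 7–8 → each gets rank 7.
A has value 66 → rank 7.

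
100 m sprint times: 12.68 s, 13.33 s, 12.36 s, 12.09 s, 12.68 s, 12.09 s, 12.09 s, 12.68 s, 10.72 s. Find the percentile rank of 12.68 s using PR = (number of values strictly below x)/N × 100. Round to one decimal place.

N = 9.
Strictly below 12.68: 5. Equal to 12.68: 3.
PR = 5/9 × 100 = 55.6

55.6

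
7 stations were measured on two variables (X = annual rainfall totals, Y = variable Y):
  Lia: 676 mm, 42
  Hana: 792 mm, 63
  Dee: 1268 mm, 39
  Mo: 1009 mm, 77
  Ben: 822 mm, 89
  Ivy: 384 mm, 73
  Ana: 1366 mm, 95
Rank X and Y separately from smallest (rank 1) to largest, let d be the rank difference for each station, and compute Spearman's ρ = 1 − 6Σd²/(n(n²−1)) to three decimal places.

Ranks of variable 1: 2, 3, 6, 5, 4, 1, 7
Ranks of variable 2: 2, 3, 1, 5, 6, 4, 7
d = r₁ − r₂: 0, 0, 5, 0, -2, -3, 0
d²: 0, 0, 25, 0, 4, 9, 0; Σd² = 38
ρ = 1 − 6·38/(7·48) = 1 − 228/336 = 0.321

0.321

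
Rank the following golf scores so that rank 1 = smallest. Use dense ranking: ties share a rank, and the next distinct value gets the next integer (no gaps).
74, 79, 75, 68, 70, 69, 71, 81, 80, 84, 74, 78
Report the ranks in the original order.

5, 8, 6, 1, 3, 2, 4, 10, 9, 11, 5, 7

Sorted (ascending): 68, 69, 70, 71, 74, 74, 75, 78, 79, 80, 81, 84
The 2 values of 74 share dense rank 5.
Remaining distinct values take the next consecutive integers.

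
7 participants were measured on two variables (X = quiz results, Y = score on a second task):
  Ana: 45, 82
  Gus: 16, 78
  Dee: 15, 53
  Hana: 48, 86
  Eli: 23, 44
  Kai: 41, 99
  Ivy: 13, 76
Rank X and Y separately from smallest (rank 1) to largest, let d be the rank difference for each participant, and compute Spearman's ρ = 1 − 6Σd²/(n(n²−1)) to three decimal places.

0.643

Ranks of variable 1: 6, 3, 2, 7, 4, 5, 1
Ranks of variable 2: 5, 4, 2, 6, 1, 7, 3
d = r₁ − r₂: 1, -1, 0, 1, 3, -2, -2
d²: 1, 1, 0, 1, 9, 4, 4; Σd² = 20
ρ = 1 − 6·20/(7·48) = 1 − 120/336 = 0.643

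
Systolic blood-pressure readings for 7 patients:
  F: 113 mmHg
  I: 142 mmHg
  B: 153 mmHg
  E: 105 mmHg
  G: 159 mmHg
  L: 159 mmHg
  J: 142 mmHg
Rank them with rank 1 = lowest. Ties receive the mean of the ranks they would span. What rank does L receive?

6.5

Sorted (ascending): 105, 113, 142, 142, 153, 159, 159
The 2 values of 142 occupy positions 3–4 → average rank (3+4)/2 = 3.5.
The 2 values of 159 occupy positions 6–7 → average rank (6+7)/2 = 6.5.
L has value 159 mmHg → rank 6.5.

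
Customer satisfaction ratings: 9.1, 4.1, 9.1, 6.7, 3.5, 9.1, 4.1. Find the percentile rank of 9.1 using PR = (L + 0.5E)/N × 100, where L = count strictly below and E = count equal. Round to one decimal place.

78.6

N = 7.
Strictly below 9.1: 4. Equal to 9.1: 3.
PR = (4 + 0.5·3)/7 × 100 = 78.6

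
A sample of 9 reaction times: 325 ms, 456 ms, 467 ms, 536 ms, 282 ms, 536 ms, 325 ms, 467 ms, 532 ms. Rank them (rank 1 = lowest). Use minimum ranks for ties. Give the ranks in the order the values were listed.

Sorted (ascending): 282, 325, 325, 456, 467, 467, 532, 536, 536
The 2 values of 325 occupy positions 2–3 → each gets rank 2.
The 2 values of 467 occupy positions 5–6 → each gets rank 5.
The 2 values of 536 occupy positions 8–9 → each gets rank 8.

2, 4, 5, 8, 1, 8, 2, 5, 7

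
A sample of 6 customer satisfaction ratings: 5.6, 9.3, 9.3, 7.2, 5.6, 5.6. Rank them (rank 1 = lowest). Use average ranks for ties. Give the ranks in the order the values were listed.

Sorted (ascending): 5.6, 5.6, 5.6, 7.2, 9.3, 9.3
The 3 values of 5.6 occupy positions 1–3 → average rank 2.
The 2 values of 9.3 occupy positions 5–6 → average rank (5+6)/2 = 5.5.

2, 5.5, 5.5, 4, 2, 2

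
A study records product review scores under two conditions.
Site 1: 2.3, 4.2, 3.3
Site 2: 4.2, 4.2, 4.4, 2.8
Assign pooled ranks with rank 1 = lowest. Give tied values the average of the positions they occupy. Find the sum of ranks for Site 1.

9

Sorted (ascending): 2.3, 2.8, 3.3, 4.2, 4.2, 4.2, 4.4
The 3 values of 4.2 occupy positions 4–6 → average rank 5.
Site 1 values → pooled ranks: 2.3→1, 4.2→5, 3.3→3
Rank sum = 1 + 5 + 3 = 9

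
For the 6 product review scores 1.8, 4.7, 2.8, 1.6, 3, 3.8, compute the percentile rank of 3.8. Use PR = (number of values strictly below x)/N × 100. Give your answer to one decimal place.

66.7

N = 6.
Strictly below 3.8: 4. Equal to 3.8: 1.
PR = 4/6 × 100 = 66.7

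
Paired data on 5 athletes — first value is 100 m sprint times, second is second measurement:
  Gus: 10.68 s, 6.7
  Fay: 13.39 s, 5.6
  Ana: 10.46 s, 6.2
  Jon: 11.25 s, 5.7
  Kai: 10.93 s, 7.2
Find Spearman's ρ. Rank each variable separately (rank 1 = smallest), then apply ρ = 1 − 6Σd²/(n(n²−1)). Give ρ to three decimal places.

-0.600

Ranks of variable 1: 2, 5, 1, 4, 3
Ranks of variable 2: 4, 1, 3, 2, 5
d = r₁ − r₂: -2, 4, -2, 2, -2
d²: 4, 16, 4, 4, 4; Σd² = 32
ρ = 1 − 6·32/(5·24) = 1 − 192/120 = -0.600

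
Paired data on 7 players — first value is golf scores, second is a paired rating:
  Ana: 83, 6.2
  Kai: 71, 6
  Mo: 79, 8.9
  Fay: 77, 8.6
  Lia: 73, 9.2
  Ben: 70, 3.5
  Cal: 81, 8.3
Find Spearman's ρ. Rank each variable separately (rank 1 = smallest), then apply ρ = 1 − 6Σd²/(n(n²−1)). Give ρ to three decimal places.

0.321

Ranks of variable 1: 7, 2, 5, 4, 3, 1, 6
Ranks of variable 2: 3, 2, 6, 5, 7, 1, 4
d = r₁ − r₂: 4, 0, -1, -1, -4, 0, 2
d²: 16, 0, 1, 1, 16, 0, 4; Σd² = 38
ρ = 1 − 6·38/(7·48) = 1 − 228/336 = 0.321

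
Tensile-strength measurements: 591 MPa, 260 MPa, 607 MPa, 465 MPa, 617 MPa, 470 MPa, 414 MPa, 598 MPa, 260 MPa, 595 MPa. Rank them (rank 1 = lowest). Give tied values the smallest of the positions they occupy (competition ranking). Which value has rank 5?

Sorted (ascending): 260, 260, 414, 465, 470, 591, 595, 598, 607, 617
The 2 values of 260 occupy positions 1–2 → each gets rank 1.
Rank 5 → value 470.

470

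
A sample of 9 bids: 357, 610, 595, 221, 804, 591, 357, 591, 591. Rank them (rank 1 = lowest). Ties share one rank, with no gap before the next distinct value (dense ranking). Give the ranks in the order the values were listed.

Sorted (ascending): 221, 357, 357, 591, 591, 591, 595, 610, 804
The 2 values of 357 share dense rank 2.
The 3 values of 591 share dense rank 3.
Remaining distinct values take the next consecutive integers.

2, 5, 4, 1, 6, 3, 2, 3, 3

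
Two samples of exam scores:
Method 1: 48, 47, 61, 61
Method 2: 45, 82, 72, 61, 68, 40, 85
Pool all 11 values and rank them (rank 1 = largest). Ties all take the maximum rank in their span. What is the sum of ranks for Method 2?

Sorted (descending): 85, 82, 72, 68, 61, 61, 61, 48, 47, 45, 40
The 3 values of 61 occupy positions 5–7 → each gets rank 7.
Method 2 values → pooled ranks: 45→10, 82→2, 72→3, 61→7, 68→4, 40→11, 85→1
Rank sum = 10 + 2 + 3 + 7 + 4 + 11 + 1 = 38

38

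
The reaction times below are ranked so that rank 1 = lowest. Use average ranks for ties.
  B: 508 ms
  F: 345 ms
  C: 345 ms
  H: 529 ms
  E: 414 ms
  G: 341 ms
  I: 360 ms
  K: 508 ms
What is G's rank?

1

Sorted (ascending): 341, 345, 345, 360, 414, 508, 508, 529
The 2 values of 345 occupy positions 2–3 → average rank (2+3)/2 = 2.5.
The 2 values of 508 occupy positions 6–7 → average rank (6+7)/2 = 6.5.
G has value 341 ms → rank 1.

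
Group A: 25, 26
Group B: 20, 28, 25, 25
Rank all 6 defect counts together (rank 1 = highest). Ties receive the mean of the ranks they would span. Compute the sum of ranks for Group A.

Sorted (descending): 28, 26, 25, 25, 25, 20
The 3 values of 25 occupy positions 3–5 → average rank 4.
Group A values → pooled ranks: 25→4, 26→2
Rank sum = 4 + 2 = 6

6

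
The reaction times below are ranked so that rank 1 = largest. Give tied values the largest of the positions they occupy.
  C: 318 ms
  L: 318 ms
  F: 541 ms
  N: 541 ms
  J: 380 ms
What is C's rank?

Sorted (descending): 541, 541, 380, 318, 318
The 2 values of 541 occupy positions 1–2 → each gets rank 2.
The 2 values of 318 occupy positions 4–5 → each gets rank 5.
C has value 318 ms → rank 5.

5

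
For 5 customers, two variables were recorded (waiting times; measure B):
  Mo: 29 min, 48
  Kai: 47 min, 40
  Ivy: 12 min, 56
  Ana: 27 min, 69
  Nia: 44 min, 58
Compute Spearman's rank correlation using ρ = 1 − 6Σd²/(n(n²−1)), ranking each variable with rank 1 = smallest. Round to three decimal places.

Ranks of variable 1: 3, 5, 1, 2, 4
Ranks of variable 2: 2, 1, 3, 5, 4
d = r₁ − r₂: 1, 4, -2, -3, 0
d²: 1, 16, 4, 9, 0; Σd² = 30
ρ = 1 − 6·30/(5·24) = 1 − 180/120 = -0.500

-0.500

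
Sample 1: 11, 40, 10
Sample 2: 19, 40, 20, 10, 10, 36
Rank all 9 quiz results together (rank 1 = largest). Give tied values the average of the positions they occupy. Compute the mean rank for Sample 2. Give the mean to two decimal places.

Sorted (descending): 40, 40, 36, 20, 19, 11, 10, 10, 10
The 2 values of 40 occupy positions 1–2 → average rank (1+2)/2 = 1.5.
The 3 values of 10 occupy positions 7–9 → average rank 8.
Sample 2 values → pooled ranks: 19→5, 40→1.5, 20→4, 10→8, 10→8, 36→3
Mean rank = (5 + 1.5 + 4 + 8 + 8 + 3) / 6 = 4.92

4.92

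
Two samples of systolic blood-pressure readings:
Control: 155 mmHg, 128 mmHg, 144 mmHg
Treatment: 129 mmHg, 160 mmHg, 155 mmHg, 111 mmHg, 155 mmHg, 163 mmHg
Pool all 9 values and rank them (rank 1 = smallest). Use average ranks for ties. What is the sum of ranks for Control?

12

Sorted (ascending): 111, 128, 129, 144, 155, 155, 155, 160, 163
The 3 values of 155 occupy positions 5–7 → average rank 6.
Control values → pooled ranks: 155→6, 128→2, 144→4
Rank sum = 6 + 2 + 4 = 12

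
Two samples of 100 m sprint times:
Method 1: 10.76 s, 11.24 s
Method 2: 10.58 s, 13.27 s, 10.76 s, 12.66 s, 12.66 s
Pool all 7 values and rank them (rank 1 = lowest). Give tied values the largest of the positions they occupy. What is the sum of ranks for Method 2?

Sorted (ascending): 10.58, 10.76, 10.76, 11.24, 12.66, 12.66, 13.27
The 2 values of 10.76 occupy positions 2–3 → each gets rank 3.
The 2 values of 12.66 occupy positions 5–6 → each gets rank 6.
Method 2 values → pooled ranks: 10.58→1, 13.27→7, 10.76→3, 12.66→6, 12.66→6
Rank sum = 1 + 7 + 3 + 6 + 6 = 23

23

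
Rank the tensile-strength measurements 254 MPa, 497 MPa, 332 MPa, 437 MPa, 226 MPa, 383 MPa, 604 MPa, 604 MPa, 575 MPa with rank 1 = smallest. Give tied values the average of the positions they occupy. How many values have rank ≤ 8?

7

Sorted (ascending): 226, 254, 332, 383, 437, 497, 575, 604, 604
The 2 values of 604 occupy positions 8–9 → average rank (8+9)/2 = 8.5.
Ranks ≤ 8: {1, 2, 3, 4, 5, 6, 7} → 7 values.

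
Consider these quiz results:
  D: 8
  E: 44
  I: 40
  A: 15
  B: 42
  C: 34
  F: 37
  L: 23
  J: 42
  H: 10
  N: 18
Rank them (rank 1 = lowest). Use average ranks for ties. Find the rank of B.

9.5

Sorted (ascending): 8, 10, 15, 18, 23, 34, 37, 40, 42, 42, 44
The 2 values of 42 occupy positions 9–10 → average rank (9+10)/2 = 9.5.
B has value 42 → rank 9.5.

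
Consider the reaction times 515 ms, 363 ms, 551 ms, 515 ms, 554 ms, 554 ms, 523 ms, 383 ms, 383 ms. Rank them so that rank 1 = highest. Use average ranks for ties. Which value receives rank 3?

551

Sorted (descending): 554, 554, 551, 523, 515, 515, 383, 383, 363
The 2 values of 554 occupy positions 1–2 → average rank (1+2)/2 = 1.5.
The 2 values of 515 occupy positions 5–6 → average rank (5+6)/2 = 5.5.
The 2 values of 383 occupy positions 7–8 → average rank (7+8)/2 = 7.5.
Rank 3 → value 551.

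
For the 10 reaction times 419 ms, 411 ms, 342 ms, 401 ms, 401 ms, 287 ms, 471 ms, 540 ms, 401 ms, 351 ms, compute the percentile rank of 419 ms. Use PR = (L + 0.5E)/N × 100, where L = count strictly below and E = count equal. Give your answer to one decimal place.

N = 10.
Strictly below 419: 7. Equal to 419: 1.
PR = (7 + 0.5·1)/10 × 100 = 75.0

75.0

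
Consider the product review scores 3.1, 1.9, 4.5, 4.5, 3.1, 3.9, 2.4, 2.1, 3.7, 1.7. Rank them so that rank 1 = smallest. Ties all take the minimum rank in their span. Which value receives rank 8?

3.9

Sorted (ascending): 1.7, 1.9, 2.1, 2.4, 3.1, 3.1, 3.7, 3.9, 4.5, 4.5
The 2 values of 3.1 occupy positions 5–6 → each gets rank 5.
The 2 values of 4.5 occupy positions 9–10 → each gets rank 9.
Rank 8 → value 3.9.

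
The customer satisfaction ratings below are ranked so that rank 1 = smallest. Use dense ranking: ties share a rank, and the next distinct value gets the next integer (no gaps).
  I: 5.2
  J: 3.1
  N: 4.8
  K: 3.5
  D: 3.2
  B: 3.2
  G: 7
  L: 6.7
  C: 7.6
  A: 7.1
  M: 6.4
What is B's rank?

Sorted (ascending): 3.1, 3.2, 3.2, 3.5, 4.8, 5.2, 6.4, 6.7, 7, 7.1, 7.6
The 2 values of 3.2 share dense rank 2.
Remaining distinct values take the next consecutive integers.
B has value 3.2 → rank 2.

2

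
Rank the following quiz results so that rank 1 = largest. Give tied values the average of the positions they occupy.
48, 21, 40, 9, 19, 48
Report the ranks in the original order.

1.5, 4, 3, 6, 5, 1.5

Sorted (descending): 48, 48, 40, 21, 19, 9
The 2 values of 48 occupy positions 1–2 → average rank (1+2)/2 = 1.5.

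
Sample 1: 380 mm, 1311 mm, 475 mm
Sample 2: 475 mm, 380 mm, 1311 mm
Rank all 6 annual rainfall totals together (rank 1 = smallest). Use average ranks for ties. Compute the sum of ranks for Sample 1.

Sorted (ascending): 380, 380, 475, 475, 1311, 1311
The 2 values of 380 occupy positions 1–2 → average rank (1+2)/2 = 1.5.
The 2 values of 475 occupy positions 3–4 → average rank (3+4)/2 = 3.5.
The 2 values of 1311 occupy positions 5–6 → average rank (5+6)/2 = 5.5.
Sample 1 values → pooled ranks: 380→1.5, 1311→5.5, 475→3.5
Rank sum = 1.5 + 5.5 + 3.5 = 10.5

10.5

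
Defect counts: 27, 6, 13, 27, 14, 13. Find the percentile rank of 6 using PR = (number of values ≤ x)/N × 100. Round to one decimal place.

16.7

N = 6.
Strictly below 6: 0. Equal to 6: 1.
PR = 1/6 × 100 = 16.7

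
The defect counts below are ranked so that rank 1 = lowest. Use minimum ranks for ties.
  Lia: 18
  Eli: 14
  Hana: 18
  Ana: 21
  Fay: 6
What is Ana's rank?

5

Sorted (ascending): 6, 14, 18, 18, 21
The 2 values of 18 occupy positions 3–4 → each gets rank 3.
Ana has value 21 → rank 5.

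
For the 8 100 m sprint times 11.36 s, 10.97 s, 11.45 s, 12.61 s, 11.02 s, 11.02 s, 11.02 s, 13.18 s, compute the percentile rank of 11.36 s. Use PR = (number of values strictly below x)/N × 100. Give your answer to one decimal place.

50.0

N = 8.
Strictly below 11.36: 4. Equal to 11.36: 1.
PR = 4/8 × 100 = 50.0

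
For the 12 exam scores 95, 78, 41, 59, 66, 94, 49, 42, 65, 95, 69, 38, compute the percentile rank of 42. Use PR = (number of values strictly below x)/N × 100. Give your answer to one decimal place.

16.7

N = 12.
Strictly below 42: 2. Equal to 42: 1.
PR = 2/12 × 100 = 16.7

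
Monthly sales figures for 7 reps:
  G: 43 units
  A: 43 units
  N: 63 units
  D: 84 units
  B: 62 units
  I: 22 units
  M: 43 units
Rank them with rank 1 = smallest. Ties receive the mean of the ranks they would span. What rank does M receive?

Sorted (ascending): 22, 43, 43, 43, 62, 63, 84
The 3 values of 43 occupy positions 2–4 → average rank 3.
M has value 43 units → rank 3.

3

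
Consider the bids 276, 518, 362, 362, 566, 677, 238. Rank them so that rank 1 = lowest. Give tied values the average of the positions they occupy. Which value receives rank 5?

Sorted (ascending): 238, 276, 362, 362, 518, 566, 677
The 2 values of 362 occupy positions 3–4 → average rank (3+4)/2 = 3.5.
Rank 5 → value 518.

518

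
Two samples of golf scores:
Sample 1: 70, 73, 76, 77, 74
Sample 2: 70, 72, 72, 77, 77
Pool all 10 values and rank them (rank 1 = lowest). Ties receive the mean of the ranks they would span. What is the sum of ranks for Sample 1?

Sorted (ascending): 70, 70, 72, 72, 73, 74, 76, 77, 77, 77
The 2 values of 70 occupy positions 1–2 → average rank (1+2)/2 = 1.5.
The 2 values of 72 occupy positions 3–4 → average rank (3+4)/2 = 3.5.
The 3 values of 77 occupy positions 8–10 → average rank 9.
Sample 1 values → pooled ranks: 70→1.5, 73→5, 76→7, 77→9, 74→6
Rank sum = 1.5 + 5 + 7 + 9 + 6 = 28.5

28.5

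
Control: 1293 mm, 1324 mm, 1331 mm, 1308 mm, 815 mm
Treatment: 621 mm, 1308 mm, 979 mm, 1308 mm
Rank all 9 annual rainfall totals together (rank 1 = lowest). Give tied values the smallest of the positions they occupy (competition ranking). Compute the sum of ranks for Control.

28

Sorted (ascending): 621, 815, 979, 1293, 1308, 1308, 1308, 1324, 1331
The 3 values of 1308 occupy positions 5–7 → each gets rank 5.
Control values → pooled ranks: 1293→4, 1324→8, 1331→9, 1308→5, 815→2
Rank sum = 4 + 8 + 9 + 5 + 2 = 28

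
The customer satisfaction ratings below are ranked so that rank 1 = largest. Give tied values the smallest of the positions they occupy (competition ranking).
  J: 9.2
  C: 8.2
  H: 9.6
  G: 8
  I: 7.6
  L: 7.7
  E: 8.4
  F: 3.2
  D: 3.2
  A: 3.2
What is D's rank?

Sorted (descending): 9.6, 9.2, 8.4, 8.2, 8, 7.7, 7.6, 3.2, 3.2, 3.2
The 3 values of 3.2 occupy positions 8–10 → each gets rank 8.
D has value 3.2 → rank 8.

8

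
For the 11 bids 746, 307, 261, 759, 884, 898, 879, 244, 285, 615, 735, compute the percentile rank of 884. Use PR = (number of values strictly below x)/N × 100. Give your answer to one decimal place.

81.8

N = 11.
Strictly below 884: 9. Equal to 884: 1.
PR = 9/11 × 100 = 81.8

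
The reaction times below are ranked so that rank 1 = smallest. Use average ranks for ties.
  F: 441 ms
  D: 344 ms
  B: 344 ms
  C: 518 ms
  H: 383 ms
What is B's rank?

Sorted (ascending): 344, 344, 383, 441, 518
The 2 values of 344 occupy positions 1–2 → average rank (1+2)/2 = 1.5.
B has value 344 ms → rank 1.5.

1.5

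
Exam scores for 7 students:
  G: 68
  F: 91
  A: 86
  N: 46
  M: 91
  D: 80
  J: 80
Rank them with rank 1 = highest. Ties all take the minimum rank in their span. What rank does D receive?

Sorted (descending): 91, 91, 86, 80, 80, 68, 46
The 2 values of 91 occupy positions 1–2 → each gets rank 1.
The 2 values of 80 occupy positions 4–5 → each gets rank 4.
D has value 80 → rank 4.

4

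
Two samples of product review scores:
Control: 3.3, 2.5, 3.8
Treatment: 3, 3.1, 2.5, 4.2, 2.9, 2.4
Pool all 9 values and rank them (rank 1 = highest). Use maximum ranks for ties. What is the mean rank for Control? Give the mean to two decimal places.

Sorted (descending): 4.2, 3.8, 3.3, 3.1, 3, 2.9, 2.5, 2.5, 2.4
The 2 values of 2.5 occupy positions 7–8 → each gets rank 8.
Control values → pooled ranks: 3.3→3, 2.5→8, 3.8→2
Mean rank = (3 + 8 + 2) / 3 = 4.33

4.33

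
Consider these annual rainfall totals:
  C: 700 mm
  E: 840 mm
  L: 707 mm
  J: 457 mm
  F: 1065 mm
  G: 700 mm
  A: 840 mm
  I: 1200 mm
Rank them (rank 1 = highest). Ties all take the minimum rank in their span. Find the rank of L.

Sorted (descending): 1200, 1065, 840, 840, 707, 700, 700, 457
The 2 values of 840 occupy positions 3–4 → each gets rank 3.
The 2 values of 700 occupy positions 6–7 → each gets rank 6.
L has value 707 mm → rank 5.

5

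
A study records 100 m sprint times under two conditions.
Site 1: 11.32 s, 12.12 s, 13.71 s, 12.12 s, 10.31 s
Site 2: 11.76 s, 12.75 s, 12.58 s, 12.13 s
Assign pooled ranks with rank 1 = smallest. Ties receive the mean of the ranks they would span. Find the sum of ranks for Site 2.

24

Sorted (ascending): 10.31, 11.32, 11.76, 12.12, 12.12, 12.13, 12.58, 12.75, 13.71
The 2 values of 12.12 occupy positions 4–5 → average rank (4+5)/2 = 4.5.
Site 2 values → pooled ranks: 11.76→3, 12.75→8, 12.58→7, 12.13→6
Rank sum = 3 + 8 + 7 + 6 = 24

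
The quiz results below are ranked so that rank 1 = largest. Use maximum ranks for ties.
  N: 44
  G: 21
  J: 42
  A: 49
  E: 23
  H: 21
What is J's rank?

Sorted (descending): 49, 44, 42, 23, 21, 21
The 2 values of 21 occupy positions 5–6 → each gets rank 6.
J has value 42 → rank 3.

3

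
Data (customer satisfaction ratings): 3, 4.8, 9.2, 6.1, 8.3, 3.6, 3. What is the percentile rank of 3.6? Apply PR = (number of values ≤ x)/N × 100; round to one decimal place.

42.9

N = 7.
Strictly below 3.6: 2. Equal to 3.6: 1.
PR = 3/7 × 100 = 42.9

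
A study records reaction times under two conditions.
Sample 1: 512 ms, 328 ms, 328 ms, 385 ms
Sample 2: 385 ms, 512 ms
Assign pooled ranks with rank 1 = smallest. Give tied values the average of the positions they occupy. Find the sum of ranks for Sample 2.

Sorted (ascending): 328, 328, 385, 385, 512, 512
The 2 values of 328 occupy positions 1–2 → average rank (1+2)/2 = 1.5.
The 2 values of 385 occupy positions 3–4 → average rank (3+4)/2 = 3.5.
The 2 values of 512 occupy positions 5–6 → average rank (5+6)/2 = 5.5.
Sample 2 values → pooled ranks: 385→3.5, 512→5.5
Rank sum = 3.5 + 5.5 = 9

9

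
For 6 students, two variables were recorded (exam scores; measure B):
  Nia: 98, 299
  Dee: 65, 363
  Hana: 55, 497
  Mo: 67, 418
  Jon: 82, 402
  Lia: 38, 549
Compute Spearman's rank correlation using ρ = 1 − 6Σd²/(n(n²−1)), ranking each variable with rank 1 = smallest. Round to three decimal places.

Ranks of variable 1: 6, 3, 2, 4, 5, 1
Ranks of variable 2: 1, 2, 5, 4, 3, 6
d = r₁ − r₂: 5, 1, -3, 0, 2, -5
d²: 25, 1, 9, 0, 4, 25; Σd² = 64
ρ = 1 − 6·64/(6·35) = 1 − 384/210 = -0.829

-0.829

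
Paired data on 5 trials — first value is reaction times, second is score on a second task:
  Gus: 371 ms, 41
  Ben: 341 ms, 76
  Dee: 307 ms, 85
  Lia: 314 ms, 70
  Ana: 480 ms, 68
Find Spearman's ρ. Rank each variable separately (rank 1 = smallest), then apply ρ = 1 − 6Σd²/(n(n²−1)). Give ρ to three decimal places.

Ranks of variable 1: 4, 3, 1, 2, 5
Ranks of variable 2: 1, 4, 5, 3, 2
d = r₁ − r₂: 3, -1, -4, -1, 3
d²: 9, 1, 16, 1, 9; Σd² = 36
ρ = 1 − 6·36/(5·24) = 1 − 216/120 = -0.800

-0.800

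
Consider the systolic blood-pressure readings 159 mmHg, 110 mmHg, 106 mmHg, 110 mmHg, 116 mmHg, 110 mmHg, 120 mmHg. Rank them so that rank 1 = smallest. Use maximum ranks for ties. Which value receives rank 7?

Sorted (ascending): 106, 110, 110, 110, 116, 120, 159
The 3 values of 110 occupy positions 2–4 → each gets rank 4.
Rank 7 → value 159.

159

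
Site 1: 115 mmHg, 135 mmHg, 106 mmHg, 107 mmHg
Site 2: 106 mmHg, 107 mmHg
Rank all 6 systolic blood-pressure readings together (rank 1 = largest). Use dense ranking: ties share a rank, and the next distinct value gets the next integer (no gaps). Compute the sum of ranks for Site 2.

7

Sorted (descending): 135, 115, 107, 107, 106, 106
The 2 values of 107 share dense rank 3.
The 2 values of 106 share dense rank 4.
Remaining distinct values take the next consecutive integers.
Site 2 values → pooled ranks: 106→4, 107→3
Rank sum = 4 + 3 = 7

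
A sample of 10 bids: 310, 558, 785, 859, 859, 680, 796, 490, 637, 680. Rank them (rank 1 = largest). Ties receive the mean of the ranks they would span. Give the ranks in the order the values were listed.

10, 8, 4, 1.5, 1.5, 5.5, 3, 9, 7, 5.5

Sorted (descending): 859, 859, 796, 785, 680, 680, 637, 558, 490, 310
The 2 values of 859 occupy positions 1–2 → average rank (1+2)/2 = 1.5.
The 2 values of 680 occupy positions 5–6 → average rank (5+6)/2 = 5.5.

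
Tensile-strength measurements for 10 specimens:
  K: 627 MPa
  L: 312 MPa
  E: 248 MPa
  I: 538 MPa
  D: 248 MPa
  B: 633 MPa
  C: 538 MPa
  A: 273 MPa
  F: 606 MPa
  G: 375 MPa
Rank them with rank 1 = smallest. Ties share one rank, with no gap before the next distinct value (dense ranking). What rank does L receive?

3

Sorted (ascending): 248, 248, 273, 312, 375, 538, 538, 606, 627, 633
The 2 values of 248 share dense rank 1.
The 2 values of 538 share dense rank 5.
Remaining distinct values take the next consecutive integers.
L has value 312 MPa → rank 3.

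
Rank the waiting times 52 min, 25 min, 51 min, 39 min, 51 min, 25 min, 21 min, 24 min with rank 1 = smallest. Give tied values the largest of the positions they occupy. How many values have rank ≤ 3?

2

Sorted (ascending): 21, 24, 25, 25, 39, 51, 51, 52
The 2 values of 25 occupy positions 3–4 → each gets rank 4.
The 2 values of 51 occupy positions 6–7 → each gets rank 7.
Ranks ≤ 3: {1, 2} → 2 values.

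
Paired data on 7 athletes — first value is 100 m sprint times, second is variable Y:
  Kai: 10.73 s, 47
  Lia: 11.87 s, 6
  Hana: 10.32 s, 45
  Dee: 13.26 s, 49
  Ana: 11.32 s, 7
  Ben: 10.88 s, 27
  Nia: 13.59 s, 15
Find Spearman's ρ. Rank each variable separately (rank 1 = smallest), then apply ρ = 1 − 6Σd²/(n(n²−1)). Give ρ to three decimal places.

Ranks of variable 1: 2, 5, 1, 6, 4, 3, 7
Ranks of variable 2: 6, 1, 5, 7, 2, 4, 3
d = r₁ − r₂: -4, 4, -4, -1, 2, -1, 4
d²: 16, 16, 16, 1, 4, 1, 16; Σd² = 70
ρ = 1 − 6·70/(7·48) = 1 − 420/336 = -0.250

-0.250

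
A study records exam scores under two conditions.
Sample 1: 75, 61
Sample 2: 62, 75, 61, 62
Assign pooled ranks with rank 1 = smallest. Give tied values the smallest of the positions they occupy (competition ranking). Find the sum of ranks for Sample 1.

Sorted (ascending): 61, 61, 62, 62, 75, 75
The 2 values of 61 occupy positions 1–2 → each gets rank 1.
The 2 values of 62 occupy positions 3–4 → each gets rank 3.
The 2 values of 75 occupy positions 5–6 → each gets rank 5.
Sample 1 values → pooled ranks: 75→5, 61→1
Rank sum = 5 + 1 = 6

6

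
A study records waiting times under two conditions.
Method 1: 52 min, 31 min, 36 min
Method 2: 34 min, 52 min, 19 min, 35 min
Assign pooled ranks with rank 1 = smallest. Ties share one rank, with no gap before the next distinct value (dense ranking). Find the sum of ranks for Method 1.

13

Sorted (ascending): 19, 31, 34, 35, 36, 52, 52
The 2 values of 52 share dense rank 6.
Remaining distinct values take the next consecutive integers.
Method 1 values → pooled ranks: 52→6, 31→2, 36→5
Rank sum = 6 + 2 + 5 = 13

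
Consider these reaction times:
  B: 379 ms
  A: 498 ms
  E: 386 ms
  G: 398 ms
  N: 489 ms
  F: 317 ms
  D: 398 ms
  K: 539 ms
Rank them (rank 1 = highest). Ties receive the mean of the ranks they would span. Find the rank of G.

4.5

Sorted (descending): 539, 498, 489, 398, 398, 386, 379, 317
The 2 values of 398 occupy positions 4–5 → average rank (4+5)/2 = 4.5.
G has value 398 ms → rank 4.5.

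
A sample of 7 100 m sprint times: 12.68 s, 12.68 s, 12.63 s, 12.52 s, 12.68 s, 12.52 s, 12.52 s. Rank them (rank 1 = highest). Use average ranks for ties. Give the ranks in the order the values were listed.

2, 2, 4, 6, 2, 6, 6

Sorted (descending): 12.68, 12.68, 12.68, 12.63, 12.52, 12.52, 12.52
The 3 values of 12.68 occupy positions 1–3 → average rank 2.
The 3 values of 12.52 occupy positions 5–7 → average rank 6.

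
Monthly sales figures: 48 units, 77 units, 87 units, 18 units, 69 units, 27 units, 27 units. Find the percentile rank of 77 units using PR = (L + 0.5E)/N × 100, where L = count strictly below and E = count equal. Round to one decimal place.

78.6

N = 7.
Strictly below 77: 5. Equal to 77: 1.
PR = (5 + 0.5·1)/7 × 100 = 78.6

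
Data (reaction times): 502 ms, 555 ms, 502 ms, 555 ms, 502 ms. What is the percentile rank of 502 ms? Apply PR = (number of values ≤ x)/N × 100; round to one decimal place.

N = 5.
Strictly below 502: 0. Equal to 502: 3.
PR = 3/5 × 100 = 60.0

60.0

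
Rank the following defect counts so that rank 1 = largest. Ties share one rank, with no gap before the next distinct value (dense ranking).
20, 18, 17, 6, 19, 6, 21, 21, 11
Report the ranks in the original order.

Sorted (descending): 21, 21, 20, 19, 18, 17, 11, 6, 6
The 2 values of 21 share dense rank 1.
The 2 values of 6 share dense rank 7.
Remaining distinct values take the next consecutive integers.

2, 4, 5, 7, 3, 7, 1, 1, 6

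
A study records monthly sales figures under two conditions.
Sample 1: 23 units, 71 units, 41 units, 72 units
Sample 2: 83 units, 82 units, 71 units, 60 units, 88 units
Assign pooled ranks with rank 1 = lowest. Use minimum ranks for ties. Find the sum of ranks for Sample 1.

13

Sorted (ascending): 23, 41, 60, 71, 71, 72, 82, 83, 88
The 2 values of 71 occupy positions 4–5 → each gets rank 4.
Sample 1 values → pooled ranks: 23→1, 71→4, 41→2, 72→6
Rank sum = 1 + 4 + 2 + 6 = 13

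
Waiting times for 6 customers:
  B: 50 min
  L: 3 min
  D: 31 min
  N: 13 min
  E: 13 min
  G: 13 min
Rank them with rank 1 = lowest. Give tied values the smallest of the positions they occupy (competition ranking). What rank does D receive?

Sorted (ascending): 3, 13, 13, 13, 31, 50
The 3 values of 13 occupy positions 2–4 → each gets rank 2.
D has value 31 min → rank 5.

5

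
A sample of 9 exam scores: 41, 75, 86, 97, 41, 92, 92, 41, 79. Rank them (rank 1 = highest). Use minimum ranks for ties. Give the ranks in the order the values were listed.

Sorted (descending): 97, 92, 92, 86, 79, 75, 41, 41, 41
The 2 values of 92 occupy positions 2–3 → each gets rank 2.
The 3 values of 41 occupy positions 7–9 → each gets rank 7.

7, 6, 4, 1, 7, 2, 2, 7, 5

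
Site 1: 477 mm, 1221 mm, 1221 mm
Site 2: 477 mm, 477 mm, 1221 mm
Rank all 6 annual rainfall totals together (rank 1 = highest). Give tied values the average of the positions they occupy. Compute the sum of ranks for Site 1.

9

Sorted (descending): 1221, 1221, 1221, 477, 477, 477
The 3 values of 1221 occupy positions 1–3 → average rank 2.
The 3 values of 477 occupy positions 4–6 → average rank 5.
Site 1 values → pooled ranks: 477→5, 1221→2, 1221→2
Rank sum = 5 + 2 + 2 = 9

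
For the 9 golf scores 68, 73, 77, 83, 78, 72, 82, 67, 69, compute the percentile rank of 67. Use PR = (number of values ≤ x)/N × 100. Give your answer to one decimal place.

N = 9.
Strictly below 67: 0. Equal to 67: 1.
PR = 1/9 × 100 = 11.1

11.1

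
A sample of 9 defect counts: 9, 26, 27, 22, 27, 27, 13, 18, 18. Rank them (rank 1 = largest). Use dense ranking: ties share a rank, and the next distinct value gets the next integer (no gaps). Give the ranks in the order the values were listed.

Sorted (descending): 27, 27, 27, 26, 22, 18, 18, 13, 9
The 3 values of 27 share dense rank 1.
The 2 values of 18 share dense rank 4.
Remaining distinct values take the next consecutive integers.

6, 2, 1, 3, 1, 1, 5, 4, 4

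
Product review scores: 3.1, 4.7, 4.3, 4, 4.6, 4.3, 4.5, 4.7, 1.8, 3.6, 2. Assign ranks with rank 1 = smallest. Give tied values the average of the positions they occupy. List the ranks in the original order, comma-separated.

3, 10.5, 6.5, 5, 9, 6.5, 8, 10.5, 1, 4, 2

Sorted (ascending): 1.8, 2, 3.1, 3.6, 4, 4.3, 4.3, 4.5, 4.6, 4.7, 4.7
The 2 values of 4.3 occupy positions 6–7 → average rank (6+7)/2 = 6.5.
The 2 values of 4.7 occupy positions 10–11 → average rank (10+11)/2 = 10.5.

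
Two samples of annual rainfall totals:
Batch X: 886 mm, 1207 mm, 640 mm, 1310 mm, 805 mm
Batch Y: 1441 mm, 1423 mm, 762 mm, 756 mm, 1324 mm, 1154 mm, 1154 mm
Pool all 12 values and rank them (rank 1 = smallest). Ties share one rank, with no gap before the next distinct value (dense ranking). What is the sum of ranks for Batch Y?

47

Sorted (ascending): 640, 756, 762, 805, 886, 1154, 1154, 1207, 1310, 1324, 1423, 1441
The 2 values of 1154 share dense rank 6.
Remaining distinct values take the next consecutive integers.
Batch Y values → pooled ranks: 1441→11, 1423→10, 762→3, 756→2, 1324→9, 1154→6, 1154→6
Rank sum = 11 + 10 + 3 + 2 + 9 + 6 + 6 = 47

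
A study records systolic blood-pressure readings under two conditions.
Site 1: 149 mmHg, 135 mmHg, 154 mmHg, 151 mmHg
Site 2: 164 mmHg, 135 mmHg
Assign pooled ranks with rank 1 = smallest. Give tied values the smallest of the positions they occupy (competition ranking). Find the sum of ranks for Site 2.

7

Sorted (ascending): 135, 135, 149, 151, 154, 164
The 2 values of 135 occupy positions 1–2 → each gets rank 1.
Site 2 values → pooled ranks: 164→6, 135→1
Rank sum = 6 + 1 = 7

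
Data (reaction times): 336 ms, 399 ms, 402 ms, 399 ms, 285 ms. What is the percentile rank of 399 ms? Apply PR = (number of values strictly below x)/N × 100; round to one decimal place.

40.0

N = 5.
Strictly below 399: 2. Equal to 399: 2.
PR = 2/5 × 100 = 40.0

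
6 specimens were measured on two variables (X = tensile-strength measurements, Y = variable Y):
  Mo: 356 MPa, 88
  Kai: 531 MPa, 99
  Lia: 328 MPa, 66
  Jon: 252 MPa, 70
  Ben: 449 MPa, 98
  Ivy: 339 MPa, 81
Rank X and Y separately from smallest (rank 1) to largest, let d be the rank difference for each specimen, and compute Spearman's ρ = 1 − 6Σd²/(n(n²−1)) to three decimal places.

Ranks of variable 1: 4, 6, 2, 1, 5, 3
Ranks of variable 2: 4, 6, 1, 2, 5, 3
d = r₁ − r₂: 0, 0, 1, -1, 0, 0
d²: 0, 0, 1, 1, 0, 0; Σd² = 2
ρ = 1 − 6·2/(6·35) = 1 − 12/210 = 0.943

0.943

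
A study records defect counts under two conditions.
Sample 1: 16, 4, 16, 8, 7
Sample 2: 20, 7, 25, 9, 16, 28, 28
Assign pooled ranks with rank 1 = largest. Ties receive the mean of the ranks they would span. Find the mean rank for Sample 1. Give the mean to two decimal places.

Sorted (descending): 28, 28, 25, 20, 16, 16, 16, 9, 8, 7, 7, 4
The 2 values of 28 occupy positions 1–2 → average rank (1+2)/2 = 1.5.
The 3 values of 16 occupy positions 5–7 → average rank 6.
The 2 values of 7 occupy positions 10–11 → average rank (10+11)/2 = 10.5.
Sample 1 values → pooled ranks: 16→6, 4→12, 16→6, 8→9, 7→10.5
Mean rank = (6 + 12 + 6 + 9 + 10.5) / 5 = 8.70

8.70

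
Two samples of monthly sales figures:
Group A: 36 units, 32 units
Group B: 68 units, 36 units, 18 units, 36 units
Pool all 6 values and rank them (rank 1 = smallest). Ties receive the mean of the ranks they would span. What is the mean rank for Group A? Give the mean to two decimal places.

Sorted (ascending): 18, 32, 36, 36, 36, 68
The 3 values of 36 occupy positions 3–5 → average rank 4.
Group A values → pooled ranks: 36→4, 32→2
Mean rank = (4 + 2) / 2 = 3.00

3.00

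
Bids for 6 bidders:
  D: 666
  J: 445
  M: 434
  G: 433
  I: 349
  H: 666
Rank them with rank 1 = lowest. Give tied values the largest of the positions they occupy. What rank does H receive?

Sorted (ascending): 349, 433, 434, 445, 666, 666
The 2 values of 666 occupy positions 5–6 → each gets rank 6.
H has value 666 → rank 6.

6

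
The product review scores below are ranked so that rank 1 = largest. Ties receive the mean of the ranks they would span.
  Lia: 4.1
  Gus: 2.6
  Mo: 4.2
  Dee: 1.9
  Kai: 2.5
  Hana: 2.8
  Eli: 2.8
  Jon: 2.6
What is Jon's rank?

5.5

Sorted (descending): 4.2, 4.1, 2.8, 2.8, 2.6, 2.6, 2.5, 1.9
The 2 values of 2.8 occupy positions 3–4 → average rank (3+4)/2 = 3.5.
The 2 values of 2.6 occupy positions 5–6 → average rank (5+6)/2 = 5.5.
Jon has value 2.6 → rank 5.5.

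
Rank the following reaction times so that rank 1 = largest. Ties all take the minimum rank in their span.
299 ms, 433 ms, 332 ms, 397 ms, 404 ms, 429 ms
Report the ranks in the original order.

6, 1, 5, 4, 3, 2

Sorted (descending): 433, 429, 404, 397, 332, 299
No ties — each value takes its position as its rank.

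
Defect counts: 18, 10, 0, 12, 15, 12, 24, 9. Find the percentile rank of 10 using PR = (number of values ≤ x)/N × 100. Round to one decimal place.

N = 8.
Strictly below 10: 2. Equal to 10: 1.
PR = 3/8 × 100 = 37.5

37.5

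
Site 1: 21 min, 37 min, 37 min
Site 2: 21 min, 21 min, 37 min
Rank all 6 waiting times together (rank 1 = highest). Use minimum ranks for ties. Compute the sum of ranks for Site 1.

6

Sorted (descending): 37, 37, 37, 21, 21, 21
The 3 values of 37 occupy positions 1–3 → each gets rank 1.
The 3 values of 21 occupy positions 4–6 → each gets rank 4.
Site 1 values → pooled ranks: 21→4, 37→1, 37→1
Rank sum = 4 + 1 + 1 = 6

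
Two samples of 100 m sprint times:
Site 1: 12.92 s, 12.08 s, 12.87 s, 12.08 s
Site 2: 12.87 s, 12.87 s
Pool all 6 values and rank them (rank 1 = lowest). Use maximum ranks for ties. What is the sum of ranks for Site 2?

10

Sorted (ascending): 12.08, 12.08, 12.87, 12.87, 12.87, 12.92
The 2 values of 12.08 occupy positions 1–2 → each gets rank 2.
The 3 values of 12.87 occupy positions 3–5 → each gets rank 5.
Site 2 values → pooled ranks: 12.87→5, 12.87→5
Rank sum = 5 + 5 = 10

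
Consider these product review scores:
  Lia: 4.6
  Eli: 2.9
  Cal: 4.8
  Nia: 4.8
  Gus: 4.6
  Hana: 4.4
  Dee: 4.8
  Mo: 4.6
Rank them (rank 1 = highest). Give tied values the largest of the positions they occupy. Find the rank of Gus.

Sorted (descending): 4.8, 4.8, 4.8, 4.6, 4.6, 4.6, 4.4, 2.9
The 3 values of 4.8 occupy positions 1–3 → each gets rank 3.
The 3 values of 4.6 occupy positions 4–6 → each gets rank 6.
Gus has value 4.6 → rank 6.

6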